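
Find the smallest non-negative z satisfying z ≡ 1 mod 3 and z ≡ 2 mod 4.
M = 3 × 4 = 12. M₁ = 4, y₁ ≡ 1 mod 3. M₂ = 3, y₂ ≡ 3 mod 4. z = 1×4×1 + 2×3×3 ≡ 10 mod 12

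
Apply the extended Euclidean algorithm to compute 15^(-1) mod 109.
Extended GCD: 15(-29) + 109(4) = 1. So 15^(-1) ≡ -29 ≡ 80 mod 109. Verify: 15 × 80 = 1200 ≡ 1 mod 109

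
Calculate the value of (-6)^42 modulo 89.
By repeated squaring (mod 89): (-6)^{1}≡83, (-6)^{2}≡36, (-6)^{4}≡50, (-6)^{8}≡8, (-6)^{16}≡64, (-6)^{32}≡2. Then (-6)^{42} = (-6)^{32+8+2} ≡ 2 × 8 × 36 ≡ 42 (mod 89)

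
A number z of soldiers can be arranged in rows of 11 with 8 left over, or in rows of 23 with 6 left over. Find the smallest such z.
M = 11 × 23 = 253. M₁ = 23, y₁ ≡ 1 mod 11. M₂ = 11, y₂ ≡ 21 mod 23. z = 8×23×1 + 6×11×21 ≡ 52 mod 253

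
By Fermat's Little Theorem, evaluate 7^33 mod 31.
By Fermat: 7^{30} ≡ 1 mod 31. So 7^{33} = 7^{30} · 7^{3} ≡ 7^{3} ≡ 2 mod 31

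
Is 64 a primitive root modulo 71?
64^{35} ≡ 1 mod 71 and 35 < 70, so ord_71(64) = 35 ≠ 70 and 64 is not a primitive root.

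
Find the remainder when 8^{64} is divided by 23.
By Fermat: 8^{22} ≡ 1 (mod 23). 64 = 2×22 + 20. So 8^{64} ≡ 8^{20} ≡ 9 (mod 23)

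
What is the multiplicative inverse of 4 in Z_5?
Since 5 is prime, by Fermat 4^(-1) ≡ 4^{3} ≡ 4 (mod 5). Verify: 4 × 4 = 16 ≡ 1 (mod 5)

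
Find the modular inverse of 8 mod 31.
Since 31 is prime, by Fermat 8^(-1) ≡ 8^{29} ≡ 4 (mod 31). Verify: 8 × 4 = 32 ≡ 1 (mod 31)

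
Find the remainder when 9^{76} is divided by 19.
By Fermat: 9^{18} ≡ 1 mod 19. 76 = 4×18 + 4. So 9^{76} ≡ 9^{4} ≡ 6 mod 19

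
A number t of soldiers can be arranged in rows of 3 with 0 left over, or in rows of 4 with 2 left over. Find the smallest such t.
M = 3 × 4 = 12. M₁ = 4, y₁ ≡ 1 mod 3. M₂ = 3, y₂ ≡ 3 mod 4. t = 0×4×1 + 2×3×3 ≡ 6 mod 12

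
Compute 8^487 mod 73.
Using Fermat: 8^{72} ≡ 1 (mod 73). 487 ≡ 55 (mod 72). So 8^{487} ≡ 8^{55} ≡ 8 (mod 73)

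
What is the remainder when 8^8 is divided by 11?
By repeated squaring mod 11: 8^{1}≡8, 8^{2}≡9, 8^{4}≡4, 8^{8}≡5. So 8^{8} ≡ 5 mod 11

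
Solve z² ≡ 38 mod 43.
The square roots of 38 mod 43 are 9 and 34. Verify: 9² = 81 ≡ 38 mod 43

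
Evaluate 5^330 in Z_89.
Using Fermat: 5^{88} ≡ 1 mod 89. 330 ≡ 66 mod 88. So 5^{330} ≡ 5^{66} ≡ 88 mod 89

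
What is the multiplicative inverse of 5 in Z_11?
Since 11 is prime, by Fermat 5^(-1) ≡ 5^{9} ≡ 9 mod 11. Verify: 5 × 9 = 45 ≡ 1 mod 11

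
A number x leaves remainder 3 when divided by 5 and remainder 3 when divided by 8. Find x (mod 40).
M = 5 × 8 = 40. M₁ = 8, y₁ ≡ 2 (mod 5). M₂ = 5, y₂ ≡ 5 (mod 8). x = 3×8×2 + 3×5×5 ≡ 3 (mod 40)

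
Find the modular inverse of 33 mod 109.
Since 109 is prime, by Fermat 33^(-1) ≡ 33^{107} ≡ 76 (mod 109). Verify: 33 × 76 = 2508 ≡ 1 (mod 109)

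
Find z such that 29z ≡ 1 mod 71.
Since 71 is prime, by Fermat 29^(-1) ≡ 29^{69} ≡ 49 mod 71. Verify: 29 × 49 = 1421 ≡ 1 mod 71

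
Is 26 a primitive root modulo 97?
ord_97(26) divides 96. For each prime q|96: 26^{48}≡96, 26^{32}≡61, none ≡ 1. So 26 has order 96 and is a primitive root mod 97.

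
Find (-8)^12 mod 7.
Using Fermat: (-8)^{6} ≡ 1 mod 7. 12 ≡ 0 mod 6. So (-8)^{12} ≡ (-8)^{0} ≡ 1 mod 7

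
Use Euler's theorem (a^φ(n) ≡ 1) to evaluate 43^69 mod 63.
By Euler: 43^{36} ≡ 1 mod 63 since gcd(43, 63) = 1. 69 = 1×36 + 33. So 43^{69} ≡ 43^{33} ≡ 1 mod 63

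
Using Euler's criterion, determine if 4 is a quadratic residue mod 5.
By Euler's criterion: 4^{2} ≡ 1 (mod 5). Since this equals 1, 4 is a QR.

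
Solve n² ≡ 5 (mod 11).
The square roots of 5 mod 11 are 4 and 7. Verify: 4² = 16 ≡ 5 (mod 11)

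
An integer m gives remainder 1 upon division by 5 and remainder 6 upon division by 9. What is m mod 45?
M = 5 × 9 = 45. M₁ = 9, y₁ ≡ 4 mod 5. M₂ = 5, y₂ ≡ 2 mod 9. m = 1×9×4 + 6×5×2 ≡ 6 mod 45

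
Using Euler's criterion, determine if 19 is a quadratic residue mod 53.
By Euler's criterion: 19^{26} ≡ 52 mod 53. Since this equals -1 (≡ 52), 19 is not a QR.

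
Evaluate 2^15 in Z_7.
Using Fermat: 2^{6} ≡ 1 mod 7. 15 ≡ 3 mod 6. So 2^{15} ≡ 2^{3} ≡ 1 mod 7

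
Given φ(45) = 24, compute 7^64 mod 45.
By Euler: 7^{24} ≡ 1 mod 45 since gcd(7, 45) = 1. 64 = 2×24 + 16. So 7^{64} ≡ 7^{16} ≡ 16 mod 45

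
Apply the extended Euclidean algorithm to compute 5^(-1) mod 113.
Extended GCD: 5(-45) + 113(2) = 1. So 5^(-1) ≡ -45 ≡ 68 (mod 113). Verify: 5 × 68 = 340 ≡ 1 (mod 113)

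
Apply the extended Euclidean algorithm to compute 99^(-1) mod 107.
Extended GCD: 99(40) + 107(-37) = 1. So 99^(-1) ≡ 40 mod 107. Verify: 99 × 40 = 3960 ≡ 1 mod 107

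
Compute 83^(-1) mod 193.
Since 193 is prime, by Fermat 83^(-1) ≡ 83^{191} ≡ 100 mod 193. Verify: 83 × 100 = 8300 ≡ 1 mod 193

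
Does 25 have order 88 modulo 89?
25^{22} ≡ 1 (mod 89) and 22 < 88, so ord_89(25) = 22 ≠ 88 and 25 is not a primitive root.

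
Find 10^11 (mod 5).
By repeated squaring (mod 5): 10^{1}≡0, 10^{2}≡0, 10^{4}≡0, 10^{8}≡0. Then 10^{11} = 10^{8+2+1} ≡ 0 × 0 × 0 ≡ 0 (mod 5)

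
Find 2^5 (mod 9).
By repeated squaring (mod 9): 2^{1}≡2, 2^{2}≡4, 2^{4}≡7. Then 2^{5} = 2^{4+1} ≡ 7 × 2 ≡ 5 (mod 9)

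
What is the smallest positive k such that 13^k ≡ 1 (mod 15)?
Powers of 13 mod 15: 13^1≡13, 13^2≡4, 13^3≡7, 13^4≡1. So the order of 13 is 4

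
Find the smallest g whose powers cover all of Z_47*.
g = 5. For each prime q|46: 5^{23}≡46, 5^{2}≡25, none ≡ 1, so ord_47(5) = 46 and 5 is a primitive root.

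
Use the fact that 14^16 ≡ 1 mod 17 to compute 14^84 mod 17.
By Fermat: 14^{16} ≡ 1 mod 17. 84 = 5×16 + 4. So 14^{84} ≡ 14^{4} ≡ 13 mod 17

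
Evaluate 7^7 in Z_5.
Using Fermat: 7^{4} ≡ 1 mod 5. 7 ≡ 3 mod 4. So 7^{7} ≡ 7^{3} ≡ 3 mod 5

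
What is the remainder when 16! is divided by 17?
By Wilson's theorem, (16)! ≡ -1 ≡ 16 mod 17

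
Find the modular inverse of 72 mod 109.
Since 109 is prime, by Fermat 72^(-1) ≡ 72^{107} ≡ 53 mod 109. Verify: 72 × 53 = 3816 ≡ 1 mod 109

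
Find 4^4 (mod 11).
4^{4} = 256 ≡ 3 (mod 11)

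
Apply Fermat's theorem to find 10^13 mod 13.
By Fermat: 10^{12} ≡ 1 mod 13. So 10^{13} = 10^{12} · 10^{1} ≡ 10^{1} ≡ 10 mod 13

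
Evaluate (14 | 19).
(14/19) = 14^{9} mod 19 = -1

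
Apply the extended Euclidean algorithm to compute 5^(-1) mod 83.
Extended GCD: 5(-33) + 83(2) = 1. So 5^(-1) ≡ -33 ≡ 50 mod 83. Verify: 5 × 50 = 250 ≡ 1 mod 83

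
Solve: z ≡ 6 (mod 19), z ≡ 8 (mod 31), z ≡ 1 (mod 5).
M = 19 × 31 × 5 = 2945. M₁ = 155, y₁ ≡ 13 (mod 19). M₂ = 95, y₂ ≡ 16 (mod 31). M₃ = 589, y₃ ≡ 4 (mod 5). z = 6×155×13 + 8×95×16 + 1×589×4 ≡ 101 (mod 2945)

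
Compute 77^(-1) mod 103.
Since 103 is prime, by Fermat 77^(-1) ≡ 77^{101} ≡ 99 mod 103. Verify: 77 × 99 = 7623 ≡ 1 mod 103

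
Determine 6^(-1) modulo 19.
Since 19 is prime, by Fermat 6^(-1) ≡ 6^{17} ≡ 16 (mod 19). Verify: 6 × 16 = 96 ≡ 1 (mod 19)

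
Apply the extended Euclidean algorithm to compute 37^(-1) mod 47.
Extended GCD: 37(14) + 47(-11) = 1. So 37^(-1) ≡ 14 (mod 47). Verify: 37 × 14 = 518 ≡ 1 (mod 47)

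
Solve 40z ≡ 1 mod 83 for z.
Since 83 is prime, by Fermat 40^(-1) ≡ 40^{81} ≡ 27 mod 83. Verify: 40 × 27 = 1080 ≡ 1 mod 83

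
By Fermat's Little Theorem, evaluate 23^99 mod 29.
By Fermat: 23^{28} ≡ 1 (mod 29). 99 = 3×28 + 15. So 23^{99} ≡ 23^{15} ≡ 23 (mod 29)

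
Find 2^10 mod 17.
By repeated squaring mod 17: 2^{1}≡2, 2^{2}≡4, 2^{4}≡16, 2^{8}≡1. Then 2^{10} = 2^{8+2} ≡ 1 × 4 ≡ 4 mod 17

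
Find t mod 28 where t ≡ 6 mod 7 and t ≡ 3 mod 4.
M = 7 × 4 = 28. M₁ = 4, y₁ ≡ 2 mod 7. M₂ = 7, y₂ ≡ 3 mod 4. t = 6×4×2 + 3×7×3 ≡ 27 mod 28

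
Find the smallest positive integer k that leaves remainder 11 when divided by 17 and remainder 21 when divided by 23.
M = 17 × 23 = 391. M₁ = 23, y₁ ≡ 3 mod 17. M₂ = 17, y₂ ≡ 19 mod 23. k = 11×23×3 + 21×17×19 ≡ 113 mod 391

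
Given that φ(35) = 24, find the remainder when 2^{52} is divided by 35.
By Euler: 2^{24} ≡ 1 mod 35 since gcd(2, 35) = 1. 52 = 2×24 + 4. So 2^{52} ≡ 2^{4} ≡ 16 mod 35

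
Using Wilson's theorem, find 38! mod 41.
(40)! = (38)! × (39) × (40) ≡ -1 (mod 41). So (38)! ≡ -1 × [(40)(39)]^(-1) ≡ 20 (mod 41)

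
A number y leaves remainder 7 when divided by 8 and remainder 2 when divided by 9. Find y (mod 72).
M = 8 × 9 = 72. M₁ = 9, y₁ ≡ 1 (mod 8). M₂ = 8, y₂ ≡ 8 (mod 9). y = 7×9×1 + 2×8×8 ≡ 47 (mod 72)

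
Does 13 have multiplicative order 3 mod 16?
Powers of 13 mod 16: 13^1≡13, 13^2≡9, 13^3≡5, 13^4≡1. 13^3≡5≢1, so ord ≠ 3. No, the actual order is 4.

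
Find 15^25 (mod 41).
By repeated squaring (mod 41): 15^{1}≡15, 15^{2}≡20, 15^{4}≡31, 15^{8}≡18, 15^{16}≡37. Then 15^{25} = 15^{16+8+1} ≡ 37 × 18 × 15 ≡ 27 (mod 41)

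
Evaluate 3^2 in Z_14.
3^{2} = 9 ≡ 9 mod 14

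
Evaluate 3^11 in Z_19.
By repeated squaring mod 19: 3^{1}≡3, 3^{2}≡9, 3^{4}≡5, 3^{8}≡6. Then 3^{11} = 3^{8+2+1} ≡ 6 × 9 × 3 ≡ 10 mod 19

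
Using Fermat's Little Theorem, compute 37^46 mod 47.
By Fermat's Little Theorem, 37^{46} ≡ 1 mod 47 since 47 is prime and gcd(37, 47) = 1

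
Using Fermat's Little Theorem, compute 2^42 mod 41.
By Fermat: 2^{40} ≡ 1 (mod 41). So 2^{42} = 2^{40} · 2^{2} ≡ 2^{2} ≡ 4 (mod 41)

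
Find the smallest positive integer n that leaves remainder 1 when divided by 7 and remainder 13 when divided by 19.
M = 7 × 19 = 133. M₁ = 19, y₁ ≡ 3 mod 7. M₂ = 7, y₂ ≡ 11 mod 19. n = 1×19×3 + 13×7×11 ≡ 127 mod 133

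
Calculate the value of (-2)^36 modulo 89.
By repeated squaring mod 89: (-2)^{1}≡87, (-2)^{2}≡4, (-2)^{4}≡16, (-2)^{8}≡78, (-2)^{16}≡32, (-2)^{32}≡45. Then (-2)^{36} = (-2)^{32+4} ≡ 45 × 16 ≡ 8 mod 89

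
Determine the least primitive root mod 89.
g = 3. Powers: [3, 9, 27, 81, 65, 17, 51, 64, ...] generates all 88 non-zero residues.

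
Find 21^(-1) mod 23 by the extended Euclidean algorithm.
Extended GCD: 21(11) + 23(-10) = 1. So 21^(-1) ≡ 11 mod 23. Verify: 21 × 11 = 231 ≡ 1 mod 23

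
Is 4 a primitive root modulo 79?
4^{39} ≡ 1 (mod 79) and 39 < 78, so ord_79(4) = 39 ≠ 78 and 4 is not a primitive root.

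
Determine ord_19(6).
Powers of 6 mod 19: 6^1≡6, 6^2≡17, 6^3≡7, 6^4≡4, 6^5≡5, 6^6≡11, 6^7≡9, 6^8≡16, 6^9≡1. So the order of 6 is 9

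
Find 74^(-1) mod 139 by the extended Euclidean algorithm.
Extended GCD: 74(62) + 139(-33) = 1. So 74^(-1) ≡ 62 mod 139. Verify: 74 × 62 = 4588 ≡ 1 mod 139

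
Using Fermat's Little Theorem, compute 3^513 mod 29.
By Fermat: 3^{28} ≡ 1 (mod 29). 513 ≡ 9 (mod 28). So 3^{513} ≡ 3^{9} ≡ 21 (mod 29)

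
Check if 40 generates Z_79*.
40^{39} ≡ 1 mod 79 and 39 < 78, so ord_79(40) = 39 ≠ 78 and 40 is not a primitive root.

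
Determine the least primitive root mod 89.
g = 3. Powers: [3, 9, 27, 81, 65, 17, 51, 64, ...] generates all 88 non-zero residues.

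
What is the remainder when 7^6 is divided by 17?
By repeated squaring (mod 17): 7^{1}≡7, 7^{2}≡15, 7^{4}≡4. Then 7^{6} = 7^{4+2} ≡ 4 × 15 ≡ 9 (mod 17)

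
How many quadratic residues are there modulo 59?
Exactly half the non-zero residues mod a prime are QRs: (59-1)/2 = 29.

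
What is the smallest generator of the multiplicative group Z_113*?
g = 3. For each prime q|112: 3^{56}≡112, 3^{16}≡49, none ≡ 1, so ord_113(3) = 112 and 3 is a primitive root.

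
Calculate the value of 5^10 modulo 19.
By repeated squaring mod 19: 5^{1}≡5, 5^{2}≡6, 5^{4}≡17, 5^{8}≡4. Then 5^{10} = 5^{8+2} ≡ 4 × 6 ≡ 5 mod 19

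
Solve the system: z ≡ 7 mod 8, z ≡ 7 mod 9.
M = 8 × 9 = 72. M₁ = 9, y₁ ≡ 1 mod 8. M₂ = 8, y₂ ≡ 8 mod 9. z = 7×9×1 + 7×8×8 ≡ 7 mod 72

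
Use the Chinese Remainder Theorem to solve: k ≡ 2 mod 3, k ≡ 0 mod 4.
M = 3 × 4 = 12. M₁ = 4, y₁ ≡ 1 mod 3. M₂ = 3, y₂ ≡ 3 mod 4. k = 2×4×1 + 0×3×3 ≡ 8 mod 12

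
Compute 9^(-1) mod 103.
Since 103 is prime, by Fermat 9^(-1) ≡ 9^{101} ≡ 23 mod 103. Verify: 9 × 23 = 207 ≡ 1 mod 103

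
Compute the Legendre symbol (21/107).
(21/107) = 21^{53} mod 107 = -1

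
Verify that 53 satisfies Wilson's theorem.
(52)! mod 53 = 52. Since this equals -1 (mod 53), Wilson confirms 53 is prime.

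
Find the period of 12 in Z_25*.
Powers of 12 mod 25: 12^1≡12, 12^2≡19, 12^3≡3, 12^4≡11, 12^5≡7, 12^6≡9, 12^7≡8, 12^8≡21, 12^9≡2, 12^10≡24, 12^11≡13, 12^12≡6, 12^13≡22, 12^14≡14, 12^15≡18, 12^16≡16, 12^17≡17, 12^18≡4, 12^19≡23, 12^20≡1. So the order of 12 is 20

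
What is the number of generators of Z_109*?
There are φ(109-1) = φ(108) = 36 primitive roots modulo 109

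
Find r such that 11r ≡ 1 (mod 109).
Since 109 is prime, by Fermat 11^(-1) ≡ 11^{107} ≡ 10 (mod 109). Verify: 11 × 10 = 110 ≡ 1 (mod 109)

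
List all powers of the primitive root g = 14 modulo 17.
14^1, 14^2, ..., 14^{16} mod 17: [14, 9, 7, 13, 12, 15, 6, 16, 3, 8, 10, 4, 5, 2, 11, 1]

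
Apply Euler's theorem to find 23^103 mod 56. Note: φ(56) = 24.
By Euler: 23^{24} ≡ 1 mod 56 since gcd(23, 56) = 1. 103 = 4×24 + 7. So 23^{103} ≡ 23^{7} ≡ 23 mod 56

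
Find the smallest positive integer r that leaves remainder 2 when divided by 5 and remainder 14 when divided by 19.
M = 5 × 19 = 95. M₁ = 19, y₁ ≡ 4 (mod 5). M₂ = 5, y₂ ≡ 4 (mod 19). r = 2×19×4 + 14×5×4 ≡ 52 (mod 95)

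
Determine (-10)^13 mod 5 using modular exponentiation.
By repeated squaring (mod 5): (-10)^{1}≡0, (-10)^{2}≡0, (-10)^{4}≡0, (-10)^{8}≡0. Then (-10)^{13} = (-10)^{8+4+1} ≡ 0 × 0 × 0 ≡ 0 (mod 5)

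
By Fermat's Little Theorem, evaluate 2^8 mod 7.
By Fermat: 2^{6} ≡ 1 mod 7. So 2^{8} = 2^{6} · 2^{2} ≡ 2^{2} ≡ 4 mod 7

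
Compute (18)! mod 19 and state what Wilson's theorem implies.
(18)! mod 19 = 18. Since this equals -1 (mod 19), Wilson confirms 19 is prime.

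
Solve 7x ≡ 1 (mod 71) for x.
Since 71 is prime, by Fermat 7^(-1) ≡ 7^{69} ≡ 61 (mod 71). Verify: 7 × 61 = 427 ≡ 1 (mod 71)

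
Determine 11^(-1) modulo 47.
Since 47 is prime, by Fermat 11^(-1) ≡ 11^{45} ≡ 30 mod 47. Verify: 11 × 30 = 330 ≡ 1 mod 47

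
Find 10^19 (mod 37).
By repeated squaring (mod 37): 10^{1}≡10, 10^{2}≡26, 10^{4}≡10, 10^{8}≡26, 10^{16}≡10. Then 10^{19} = 10^{16+2+1} ≡ 10 × 26 × 10 ≡ 10 (mod 37)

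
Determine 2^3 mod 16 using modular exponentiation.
2^{3} = 8 ≡ 8 (mod 16)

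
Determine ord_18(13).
Powers of 13 mod 18: 13^1≡13, 13^2≡7, 13^3≡1. ord_18(13) = 3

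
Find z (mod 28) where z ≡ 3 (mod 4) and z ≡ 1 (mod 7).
M = 4 × 7 = 28. M₁ = 7, y₁ ≡ 3 (mod 4). M₂ = 4, y₂ ≡ 2 (mod 7). z = 3×7×3 + 1×4×2 ≡ 15 (mod 28)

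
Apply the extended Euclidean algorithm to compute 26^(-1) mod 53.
Extended GCD: 26(-2) + 53(1) = 1. So 26^(-1) ≡ -2 ≡ 51 mod 53. Verify: 26 × 51 = 1326 ≡ 1 mod 53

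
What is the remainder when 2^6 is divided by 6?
By repeated squaring (mod 6): 2^{1}≡2, 2^{2}≡4, 2^{4}≡4. Then 2^{6} = 2^{4+2} ≡ 4 × 4 ≡ 4 (mod 6)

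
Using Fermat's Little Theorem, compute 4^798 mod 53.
By Fermat: 4^{52} ≡ 1 mod 53. 798 ≡ 18 mod 52. So 4^{798} ≡ 4^{18} ≡ 36 mod 53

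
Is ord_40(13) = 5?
Powers of 13 mod 40: 13^1≡13, 13^2≡9, 13^3≡37, 13^4≡1. Already 13^4≡1, so the order is 4 < 5. No, the actual order is 4.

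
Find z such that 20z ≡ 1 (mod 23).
Since 23 is prime, by Fermat 20^(-1) ≡ 20^{21} ≡ 15 (mod 23). Verify: 20 × 15 = 300 ≡ 1 (mod 23)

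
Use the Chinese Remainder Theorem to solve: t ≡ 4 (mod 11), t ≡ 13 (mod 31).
M = 11 × 31 = 341. M₁ = 31, y₁ ≡ 5 (mod 11). M₂ = 11, y₂ ≡ 17 (mod 31). t = 4×31×5 + 13×11×17 ≡ 323 (mod 341)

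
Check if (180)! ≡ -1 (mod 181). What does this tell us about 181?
(180)! mod 181 = 180. Since this equals -1 (mod 181), Wilson confirms 181 is prime.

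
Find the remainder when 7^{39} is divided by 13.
By Fermat: 7^{12} ≡ 1 (mod 13). 39 = 3×12 + 3. So 7^{39} ≡ 7^{3} ≡ 5 (mod 13)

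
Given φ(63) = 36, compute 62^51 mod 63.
By Euler: 62^{36} ≡ 1 mod 63 since gcd(62, 63) = 1. 51 = 1×36 + 15. So 62^{51} ≡ 62^{15} ≡ 62 mod 63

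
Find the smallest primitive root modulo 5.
g = 2. For each prime q|4: 2^{2}≡4, none ≡ 1, so ord_5(2) = 4 and 2 is a primitive root.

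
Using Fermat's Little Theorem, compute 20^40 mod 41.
By Fermat's Little Theorem, 20^{40} ≡ 1 mod 41 since 41 is prime and gcd(20, 41) = 1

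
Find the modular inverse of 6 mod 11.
Since 11 is prime, by Fermat 6^(-1) ≡ 6^{9} ≡ 2 (mod 11). Verify: 6 × 2 = 12 ≡ 1 (mod 11)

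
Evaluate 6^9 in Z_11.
By repeated squaring (mod 11): 6^{1}≡6, 6^{2}≡3, 6^{4}≡9, 6^{8}≡4. Then 6^{9} = 6^{8+1} ≡ 4 × 6 ≡ 2 (mod 11)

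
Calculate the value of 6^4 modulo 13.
6^{4} = 1296 ≡ 9 mod 13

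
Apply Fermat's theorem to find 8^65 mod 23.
By Fermat: 8^{22} ≡ 1 mod 23. 65 = 2×22 + 21. So 8^{65} ≡ 8^{21} ≡ 3 mod 23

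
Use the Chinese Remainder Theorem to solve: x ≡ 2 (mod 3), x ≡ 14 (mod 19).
M = 3 × 19 = 57. M₁ = 19, y₁ ≡ 1 (mod 3). M₂ = 3, y₂ ≡ 13 (mod 19). x = 2×19×1 + 14×3×13 ≡ 14 (mod 57)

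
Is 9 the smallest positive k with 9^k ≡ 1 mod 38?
Powers of 9 mod 38: 9^1≡9, 9^2≡5, 9^3≡7, 9^4≡25, 9^5≡35, 9^6≡11, 9^7≡23, 9^8≡17, 9^9≡1. First k with 9^k≡1 is k=9. Yes, ord_38(9) = 9.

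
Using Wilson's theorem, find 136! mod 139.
(138)! = (136)! × (137) × (138) ≡ -1 mod 139. So (136)! ≡ -1 × [(138)(137)]^(-1) ≡ 69 mod 139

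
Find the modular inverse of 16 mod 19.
Since 19 is prime, by Fermat 16^(-1) ≡ 16^{17} ≡ 6 (mod 19). Verify: 16 × 6 = 96 ≡ 1 (mod 19)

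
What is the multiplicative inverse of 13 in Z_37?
Since 37 is prime, by Fermat 13^(-1) ≡ 13^{35} ≡ 20 mod 37. Verify: 13 × 20 = 260 ≡ 1 mod 37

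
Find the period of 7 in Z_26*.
Powers of 7 mod 26: 7^1≡7, 7^2≡23, 7^3≡5, 7^4≡9, 7^5≡11, 7^6≡25, 7^7≡19, 7^8≡3, 7^9≡21, 7^10≡17, 7^11≡15, 7^12≡1. So the order of 7 is 12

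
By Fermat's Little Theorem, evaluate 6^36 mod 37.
By Fermat's Little Theorem, 6^{36} ≡ 1 (mod 37) since 37 is prime and gcd(6, 37) = 1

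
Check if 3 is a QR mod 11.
By Euler's criterion: 3^{5} ≡ 1 (mod 11). Since this equals 1, 3 is a QR.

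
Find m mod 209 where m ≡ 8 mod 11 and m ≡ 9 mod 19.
M = 11 × 19 = 209. M₁ = 19, y₁ ≡ 7 mod 11. M₂ = 11, y₂ ≡ 7 mod 19. m = 8×19×7 + 9×11×7 ≡ 85 mod 209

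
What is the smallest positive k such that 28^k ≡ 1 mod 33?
Powers of 28 mod 33: 28^1≡28, 28^2≡25, 28^3≡7, 28^4≡31, 28^5≡10, 28^6≡16, 28^7≡19, 28^8≡4, 28^9≡13, 28^10≡1. ord_33(28) = 10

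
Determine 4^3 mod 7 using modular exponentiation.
4^{3} = 64 ≡ 1 mod 7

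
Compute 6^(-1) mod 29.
Since 29 is prime, by Fermat 6^(-1) ≡ 6^{27} ≡ 5 mod 29. Verify: 6 × 5 = 30 ≡ 1 mod 29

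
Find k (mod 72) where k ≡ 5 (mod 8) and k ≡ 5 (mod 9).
M = 8 × 9 = 72. M₁ = 9, y₁ ≡ 1 (mod 8). M₂ = 8, y₂ ≡ 8 (mod 9). k = 5×9×1 + 5×8×8 ≡ 5 (mod 72)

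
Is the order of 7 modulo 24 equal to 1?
Powers of 7 mod 24: 7^1≡7, 7^2≡1. 7^1≡7≢1, so ord ≠ 1. No, the actual order is 2.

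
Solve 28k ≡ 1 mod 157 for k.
Since 157 is prime, by Fermat 28^(-1) ≡ 28^{155} ≡ 129 mod 157. Verify: 28 × 129 = 3612 ≡ 1 mod 157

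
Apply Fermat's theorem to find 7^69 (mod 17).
By Fermat: 7^{16} ≡ 1 (mod 17). 69 = 4×16 + 5. So 7^{69} ≡ 7^{5} ≡ 11 (mod 17)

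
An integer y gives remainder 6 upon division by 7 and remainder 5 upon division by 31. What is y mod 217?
M = 7 × 31 = 217. M₁ = 31, y₁ ≡ 5 mod 7. M₂ = 7, y₂ ≡ 9 mod 31. y = 6×31×5 + 5×7×9 ≡ 160 mod 217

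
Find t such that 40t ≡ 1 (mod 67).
Since 67 is prime, by Fermat 40^(-1) ≡ 40^{65} ≡ 62 (mod 67). Verify: 40 × 62 = 2480 ≡ 1 (mod 67)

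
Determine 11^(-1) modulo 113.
Since 113 is prime, by Fermat 11^(-1) ≡ 11^{111} ≡ 72 mod 113. Verify: 11 × 72 = 792 ≡ 1 mod 113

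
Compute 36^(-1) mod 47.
Since 47 is prime, by Fermat 36^(-1) ≡ 36^{45} ≡ 17 mod 47. Verify: 36 × 17 = 612 ≡ 1 mod 47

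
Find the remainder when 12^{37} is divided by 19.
By Fermat: 12^{18} ≡ 1 (mod 19). 37 = 2×18 + 1. So 12^{37} ≡ 12^{1} ≡ 12 (mod 19)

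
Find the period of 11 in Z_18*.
Powers of 11 mod 18: 11^1≡11, 11^2≡13, 11^3≡17, 11^4≡7, 11^5≡5, 11^6≡1. So the order of 11 is 6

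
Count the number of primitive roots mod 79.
Number of primitive roots mod 79 = φ(p-1) = φ(78) = 24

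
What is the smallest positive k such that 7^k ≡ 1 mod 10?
Powers of 7 mod 10: 7^1≡7, 7^2≡9, 7^3≡3, 7^4≡1. Order = 4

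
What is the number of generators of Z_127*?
A prime p has φ(p-1) primitive roots; here φ(126) = 36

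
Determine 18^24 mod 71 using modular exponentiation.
By repeated squaring mod 71: 18^{1}≡18, 18^{2}≡40, 18^{4}≡38, 18^{8}≡24, 18^{16}≡8. Then 18^{24} = 18^{16+8} ≡ 8 × 24 ≡ 50 mod 71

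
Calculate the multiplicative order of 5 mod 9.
Powers of 5 mod 9: 5^1≡5, 5^2≡7, 5^3≡8, 5^4≡4, 5^5≡2, 5^6≡1. So the order of 5 is 6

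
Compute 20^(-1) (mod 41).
Since 41 is prime, by Fermat 20^(-1) ≡ 20^{39} ≡ 39 (mod 41). Verify: 20 × 39 = 780 ≡ 1 (mod 41)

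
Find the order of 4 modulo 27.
Powers of 4 mod 27: 4^1≡4, 4^2≡16, 4^3≡10, 4^4≡13, 4^5≡25, 4^6≡19, 4^7≡22, 4^8≡7, 4^9≡1. Order = 9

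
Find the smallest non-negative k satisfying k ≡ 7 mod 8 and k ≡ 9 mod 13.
M = 8 × 13 = 104. M₁ = 13, y₁ ≡ 5 mod 8. M₂ = 8, y₂ ≡ 5 mod 13. k = 7×13×5 + 9×8×5 ≡ 87 mod 104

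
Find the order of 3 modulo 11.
Powers of 3 mod 11: 3^1≡3, 3^2≡9, 3^3≡5, 3^4≡4, 3^5≡1. So the order of 3 is 5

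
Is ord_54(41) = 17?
Powers of 41 mod 54: 41^1≡41, 41^2≡7, 41^3≡17, 41^4≡49, 41^5≡11, 41^6≡19, 41^7≡23, 41^8≡25, 41^9≡53, 41^10≡13, 41^11≡47, 41^12≡37, 41^13≡5, 41^14≡43, 41^15≡35, 41^16≡31, 41^17≡29, 41^18≡1. 41^17≡29≢1, so ord ≠ 17. No, the actual order is 18.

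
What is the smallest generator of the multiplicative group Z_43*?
g = 3. Powers: [3, 9, 27, 38, 28, 41, 37, ...] generates all 42 non-zero residues.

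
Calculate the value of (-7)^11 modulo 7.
By repeated squaring mod 7: (-7)^{1}≡0, (-7)^{2}≡0, (-7)^{4}≡0, (-7)^{8}≡0. Then (-7)^{11} = (-7)^{8+2+1} ≡ 0 × 0 × 0 ≡ 0 mod 7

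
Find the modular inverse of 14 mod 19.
Since 19 is prime, by Fermat 14^(-1) ≡ 14^{17} ≡ 15 (mod 19). Verify: 14 × 15 = 210 ≡ 1 (mod 19)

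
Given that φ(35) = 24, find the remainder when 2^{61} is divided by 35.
By Euler: 2^{24} ≡ 1 mod 35 since gcd(2, 35) = 1. 61 = 2×24 + 13. So 2^{61} ≡ 2^{13} ≡ 2 mod 35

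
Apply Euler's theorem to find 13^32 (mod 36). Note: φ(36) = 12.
By Euler: 13^{12} ≡ 1 (mod 36) since gcd(13, 36) = 1. 32 = 2×12 + 8. So 13^{32} ≡ 13^{8} ≡ 25 (mod 36)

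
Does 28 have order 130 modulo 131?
28^{65} ≡ 1 mod 131 and 65 < 130, so ord_131(28) = 65 ≠ 130 and 28 is not a primitive root.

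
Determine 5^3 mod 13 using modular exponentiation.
5^{3} = 125 ≡ 8 (mod 13)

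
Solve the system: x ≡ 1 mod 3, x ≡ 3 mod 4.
M = 3 × 4 = 12. M₁ = 4, y₁ ≡ 1 mod 3. M₂ = 3, y₂ ≡ 3 mod 4. x = 1×4×1 + 3×3×3 ≡ 7 mod 12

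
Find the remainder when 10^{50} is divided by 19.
By Fermat: 10^{18} ≡ 1 mod 19. 50 = 2×18 + 14. So 10^{50} ≡ 10^{14} ≡ 16 mod 19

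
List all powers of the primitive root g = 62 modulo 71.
62^1, 62^2, ..., 62^{70} mod 71: [62, 10, 52, 29, 23, 6, 17, 60, 28, 32, 67, 36, 31, 5, 26, 50, 47, 3, 44, 30, 14, 16, 69, 18, 51, 38, 13, 25, 59, 37, 22, 15, 7, 8, 70, 9, 61, 19, 42, 48, 65, 54, 11, 43, 39, 4, 35, 40, 66, 45, 21, 24, 68, 27, 41, 57, 55, 2, 53, 20, 33, 58, 46, 12, 34, 49, 56, 64, 63, 1]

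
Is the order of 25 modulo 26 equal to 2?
Powers of 25 mod 26: 25^1≡25, 25^2≡1. First k with 25^k≡1 is k=2. Yes, ord_26(25) = 2.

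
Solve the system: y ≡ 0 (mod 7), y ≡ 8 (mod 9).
M = 7 × 9 = 63. M₁ = 9, y₁ ≡ 4 (mod 7). M₂ = 7, y₂ ≡ 4 (mod 9). y = 0×9×4 + 8×7×4 ≡ 35 (mod 63)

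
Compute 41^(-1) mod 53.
Since 53 is prime, by Fermat 41^(-1) ≡ 41^{51} ≡ 22 mod 53. Verify: 41 × 22 = 902 ≡ 1 mod 53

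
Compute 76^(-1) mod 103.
Since 103 is prime, by Fermat 76^(-1) ≡ 76^{101} ≡ 61 mod 103. Verify: 76 × 61 = 4636 ≡ 1 mod 103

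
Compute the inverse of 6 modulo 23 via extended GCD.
Extended GCD: 6(4) + 23(-1) = 1. So 6^(-1) ≡ 4 (mod 23). Verify: 6 × 4 = 24 ≡ 1 (mod 23)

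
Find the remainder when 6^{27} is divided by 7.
By Fermat: 6^{6} ≡ 1 mod 7. 27 = 4×6 + 3. So 6^{27} ≡ 6^{3} ≡ 6 mod 7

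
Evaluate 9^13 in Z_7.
Using Fermat: 9^{6} ≡ 1 mod 7. 13 ≡ 1 mod 6. So 9^{13} ≡ 9^{1} ≡ 2 mod 7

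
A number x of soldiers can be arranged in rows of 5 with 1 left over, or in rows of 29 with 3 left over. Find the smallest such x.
M = 5 × 29 = 145. M₁ = 29, y₁ ≡ 4 mod 5. M₂ = 5, y₂ ≡ 6 mod 29. x = 1×29×4 + 3×5×6 ≡ 61 mod 145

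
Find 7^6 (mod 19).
By repeated squaring (mod 19): 7^{1}≡7, 7^{2}≡11, 7^{4}≡7. Then 7^{6} = 7^{4+2} ≡ 7 × 11 ≡ 1 (mod 19)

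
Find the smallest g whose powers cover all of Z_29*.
g = 2. Powers: [2, 4, 8, 16, 3, 6, 12, 24, 19, ...] generates all 28 non-zero residues.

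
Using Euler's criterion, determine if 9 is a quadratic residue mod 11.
By Euler's criterion: 9^{5} ≡ 1 mod 11. Since this equals 1, 9 is a QR.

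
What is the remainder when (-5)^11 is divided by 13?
By repeated squaring mod 13: (-5)^{1}≡8, (-5)^{2}≡12, (-5)^{4}≡1, (-5)^{8}≡1. Then (-5)^{11} = (-5)^{8+2+1} ≡ 1 × 12 × 8 ≡ 5 mod 13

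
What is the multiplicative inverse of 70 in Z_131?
Since 131 is prime, by Fermat 70^(-1) ≡ 70^{129} ≡ 73 (mod 131). Verify: 70 × 73 = 5110 ≡ 1 (mod 131)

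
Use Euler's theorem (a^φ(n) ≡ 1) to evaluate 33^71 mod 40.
By Euler: 33^{16} ≡ 1 (mod 40) since gcd(33, 40) = 1. 71 = 4×16 + 7. So 33^{71} ≡ 33^{7} ≡ 17 (mod 40)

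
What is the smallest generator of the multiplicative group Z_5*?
g = 2. For each prime q|4: 2^{2}≡4, none ≡ 1, so ord_5(2) = 4 and 2 is a primitive root.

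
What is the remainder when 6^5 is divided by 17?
By repeated squaring mod 17: 6^{1}≡6, 6^{2}≡2, 6^{4}≡4. Then 6^{5} = 6^{4+1} ≡ 4 × 6 ≡ 7 mod 17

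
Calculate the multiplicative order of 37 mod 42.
Powers of 37 mod 42: 37^1≡37, 37^2≡25, 37^3≡1. So the order of 37 is 3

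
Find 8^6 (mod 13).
By repeated squaring (mod 13): 8^{1}≡8, 8^{2}≡12, 8^{4}≡1. Then 8^{6} = 8^{4+2} ≡ 1 × 12 ≡ 12 (mod 13)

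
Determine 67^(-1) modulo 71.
Since 71 is prime, by Fermat 67^(-1) ≡ 67^{69} ≡ 53 mod 71. Verify: 67 × 53 = 3551 ≡ 1 mod 71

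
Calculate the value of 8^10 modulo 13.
By repeated squaring (mod 13): 8^{1}≡8, 8^{2}≡12, 8^{4}≡1, 8^{8}≡1. Then 8^{10} = 8^{8+2} ≡ 1 × 12 ≡ 12 (mod 13)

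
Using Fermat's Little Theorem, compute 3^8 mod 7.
By Fermat: 3^{6} ≡ 1 (mod 7). So 3^{8} = 3^{6} · 3^{2} ≡ 3^{2} ≡ 2 (mod 7)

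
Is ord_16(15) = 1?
Powers of 15 mod 16: 15^1≡15, 15^2≡1. 15^1≡15≢1, so ord ≠ 1. No, the actual order is 2.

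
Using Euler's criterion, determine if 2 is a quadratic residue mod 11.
By Euler's criterion: 2^{5} ≡ 10 mod 11. Since this equals -1 (≡ 10), 2 is not a QR.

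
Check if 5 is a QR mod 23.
By Euler's criterion: 5^{11} ≡ 22 (mod 23). Since this equals -1 (≡ 22), 5 is not a QR.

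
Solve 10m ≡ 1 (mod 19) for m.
Since 19 is prime, by Fermat 10^(-1) ≡ 10^{17} ≡ 2 (mod 19). Verify: 10 × 2 = 20 ≡ 1 (mod 19)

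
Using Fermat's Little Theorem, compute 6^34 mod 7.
By Fermat: 6^{6} ≡ 1 (mod 7). 34 = 5×6 + 4. So 6^{34} ≡ 6^{4} ≡ 1 (mod 7)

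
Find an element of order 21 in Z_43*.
9 has order 21 mod 43 since 9^{21} ≡ 1 (mod 43) and no smaller power works.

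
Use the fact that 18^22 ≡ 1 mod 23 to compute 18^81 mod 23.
By Fermat: 18^{22} ≡ 1 mod 23. 81 = 3×22 + 15. So 18^{81} ≡ 18^{15} ≡ 4 mod 23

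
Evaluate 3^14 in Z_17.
By repeated squaring (mod 17): 3^{1}≡3, 3^{2}≡9, 3^{4}≡13, 3^{8}≡16. Then 3^{14} = 3^{8+4+2} ≡ 16 × 13 × 9 ≡ 2 (mod 17)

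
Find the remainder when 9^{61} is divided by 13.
By Fermat: 9^{12} ≡ 1 mod 13. 61 = 5×12 + 1. So 9^{61} ≡ 9^{1} ≡ 9 mod 13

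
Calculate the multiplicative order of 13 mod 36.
Powers of 13 mod 36: 13^1≡13, 13^2≡25, 13^3≡1. ord_36(13) = 3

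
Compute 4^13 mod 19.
By repeated squaring mod 19: 4^{1}≡4, 4^{2}≡16, 4^{4}≡9, 4^{8}≡5. Then 4^{13} = 4^{8+4+1} ≡ 5 × 9 × 4 ≡ 9 mod 19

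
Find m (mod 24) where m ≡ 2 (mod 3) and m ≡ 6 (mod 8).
M = 3 × 8 = 24. M₁ = 8, y₁ ≡ 2 (mod 3). M₂ = 3, y₂ ≡ 3 (mod 8). m = 2×8×2 + 6×3×3 ≡ 14 (mod 24)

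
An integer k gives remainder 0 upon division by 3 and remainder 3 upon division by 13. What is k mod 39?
M = 3 × 13 = 39. M₁ = 13, y₁ ≡ 1 mod 3. M₂ = 3, y₂ ≡ 9 mod 13. k = 0×13×1 + 3×3×9 ≡ 3 mod 39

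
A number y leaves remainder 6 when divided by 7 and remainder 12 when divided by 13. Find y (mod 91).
M = 7 × 13 = 91. M₁ = 13, y₁ ≡ 6 (mod 7). M₂ = 7, y₂ ≡ 2 (mod 13). y = 6×13×6 + 12×7×2 ≡ 90 (mod 91)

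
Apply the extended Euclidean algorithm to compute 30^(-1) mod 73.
Extended GCD: 30(-17) + 73(7) = 1. So 30^(-1) ≡ -17 ≡ 56 (mod 73). Verify: 30 × 56 = 1680 ≡ 1 (mod 73)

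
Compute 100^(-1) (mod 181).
Since 181 is prime, by Fermat 100^(-1) ≡ 100^{179} ≡ 143 (mod 181). Verify: 100 × 143 = 14300 ≡ 1 (mod 181)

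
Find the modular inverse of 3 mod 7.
Since 7 is prime, by Fermat 3^(-1) ≡ 3^{5} ≡ 5 (mod 7). Verify: 3 × 5 = 15 ≡ 1 (mod 7)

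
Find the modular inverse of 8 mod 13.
Since 13 is prime, by Fermat 8^(-1) ≡ 8^{11} ≡ 5 (mod 13). Verify: 8 × 5 = 40 ≡ 1 (mod 13)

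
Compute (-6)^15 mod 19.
By repeated squaring mod 19: (-6)^{1}≡13, (-6)^{2}≡17, (-6)^{4}≡4, (-6)^{8}≡16. Then (-6)^{15} = (-6)^{8+4+2+1} ≡ 16 × 4 × 17 × 13 ≡ 8 mod 19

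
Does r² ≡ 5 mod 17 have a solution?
By Euler's criterion: 5^{8} ≡ 16 mod 17. Since this equals -1 (≡ 16), 5 is not a QR.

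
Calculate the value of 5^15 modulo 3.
Using Fermat: 5^{2} ≡ 1 mod 3. 15 ≡ 1 mod 2. So 5^{15} ≡ 5^{1} ≡ 2 mod 3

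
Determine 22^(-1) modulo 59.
Since 59 is prime, by Fermat 22^(-1) ≡ 22^{57} ≡ 51 mod 59. Verify: 22 × 51 = 1122 ≡ 1 mod 59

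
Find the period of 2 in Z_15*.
Powers of 2 mod 15: 2^1≡2, 2^2≡4, 2^3≡8, 2^4≡1. Order = 4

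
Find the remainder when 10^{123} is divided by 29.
By Fermat: 10^{28} ≡ 1 (mod 29). 123 = 4×28 + 11. So 10^{123} ≡ 10^{11} ≡ 2 (mod 29)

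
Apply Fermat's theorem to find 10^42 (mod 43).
By Fermat's Little Theorem, 10^{42} ≡ 1 (mod 43) since 43 is prime and gcd(10, 43) = 1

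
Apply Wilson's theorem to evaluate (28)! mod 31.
(30)! = (28)! × (29) × (30) ≡ -1 (mod 31). So (28)! ≡ -1 × [(30)(29)]^(-1) ≡ 15 (mod 31)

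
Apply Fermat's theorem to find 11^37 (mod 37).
By Fermat: 11^{36} ≡ 1 (mod 37). So 11^{37} = 11^{36} · 11^{1} ≡ 11^{1} ≡ 11 (mod 37)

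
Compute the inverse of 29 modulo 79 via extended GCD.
Extended GCD: 29(30) + 79(-11) = 1. So 29^(-1) ≡ 30 (mod 79). Verify: 29 × 30 = 870 ≡ 1 (mod 79)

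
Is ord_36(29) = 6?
Powers of 29 mod 36: 29^1≡29, 29^2≡13, 29^3≡17, 29^4≡25, 29^5≡5, 29^6≡1. First k with 29^k≡1 is k=6. Yes, ord_36(29) = 6.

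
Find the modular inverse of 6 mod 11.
Since 11 is prime, by Fermat 6^(-1) ≡ 6^{9} ≡ 2 mod 11. Verify: 6 × 2 = 12 ≡ 1 mod 11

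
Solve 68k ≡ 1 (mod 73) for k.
Since 73 is prime, by Fermat 68^(-1) ≡ 68^{71} ≡ 29 (mod 73). Verify: 68 × 29 = 1972 ≡ 1 (mod 73)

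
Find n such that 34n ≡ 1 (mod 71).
Since 71 is prime, by Fermat 34^(-1) ≡ 34^{69} ≡ 23 (mod 71). Verify: 34 × 23 = 782 ≡ 1 (mod 71)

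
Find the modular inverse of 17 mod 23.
Since 23 is prime, by Fermat 17^(-1) ≡ 17^{21} ≡ 19 mod 23. Verify: 17 × 19 = 323 ≡ 1 mod 23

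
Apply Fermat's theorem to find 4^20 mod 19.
By Fermat: 4^{18} ≡ 1 mod 19. So 4^{20} = 4^{18} · 4^{2} ≡ 4^{2} ≡ 16 mod 19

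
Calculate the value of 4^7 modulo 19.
By repeated squaring (mod 19): 4^{1}≡4, 4^{2}≡16, 4^{4}≡9. Then 4^{7} = 4^{4+2+1} ≡ 9 × 16 × 4 ≡ 6 (mod 19)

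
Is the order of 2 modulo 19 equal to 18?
Powers of 2 mod 19: 2^1≡2, 2^2≡4, 2^3≡8, 2^4≡16, 2^5≡13, 2^6≡7, 2^7≡14, 2^8≡9, 2^9≡18, 2^10≡17, 2^11≡15, 2^12≡11, 2^13≡3, 2^14≡6, 2^15≡12, 2^16≡5, 2^17≡10, 2^18≡1. First k with 2^k≡1 is k=18. Yes, ord_19(2) = 18.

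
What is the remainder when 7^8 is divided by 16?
By repeated squaring (mod 16): 7^{1}≡7, 7^{2}≡1, 7^{4}≡1, 7^{8}≡1. So 7^{8} ≡ 1 (mod 16)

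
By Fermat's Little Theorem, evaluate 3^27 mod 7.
By Fermat: 3^{6} ≡ 1 (mod 7). 27 = 4×6 + 3. So 3^{27} ≡ 3^{3} ≡ 6 (mod 7)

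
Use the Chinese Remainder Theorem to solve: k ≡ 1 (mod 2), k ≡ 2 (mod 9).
M = 2 × 9 = 18. M₁ = 9, y₁ ≡ 1 (mod 2). M₂ = 2, y₂ ≡ 5 (mod 9). k = 1×9×1 + 2×2×5 ≡ 11 (mod 18)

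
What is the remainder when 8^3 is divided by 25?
8^{3} = 512 ≡ 12 mod 25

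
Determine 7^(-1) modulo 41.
Since 41 is prime, by Fermat 7^(-1) ≡ 7^{39} ≡ 6 (mod 41). Verify: 7 × 6 = 42 ≡ 1 (mod 41)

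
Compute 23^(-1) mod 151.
Since 151 is prime, by Fermat 23^(-1) ≡ 23^{149} ≡ 46 mod 151. Verify: 23 × 46 = 1058 ≡ 1 mod 151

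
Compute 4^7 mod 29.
By repeated squaring (mod 29): 4^{1}≡4, 4^{2}≡16, 4^{4}≡24. Then 4^{7} = 4^{4+2+1} ≡ 24 × 16 × 4 ≡ 28 (mod 29)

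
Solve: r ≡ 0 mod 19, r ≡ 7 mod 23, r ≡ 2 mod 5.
M = 19 × 23 × 5 = 2185. M₁ = 115, y₁ ≡ 1 mod 19. M₂ = 95, y₂ ≡ 8 mod 23. M₃ = 437, y₃ ≡ 3 mod 5. r = 0×115×1 + 7×95×8 + 2×437×3 ≡ 1387 mod 2185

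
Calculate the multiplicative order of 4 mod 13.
Powers of 4 mod 13: 4^1≡4, 4^2≡3, 4^3≡12, 4^4≡9, 4^5≡10, 4^6≡1. So the order of 4 is 6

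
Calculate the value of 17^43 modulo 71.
By repeated squaring (mod 71): 17^{1}≡17, 17^{2}≡5, 17^{4}≡25, 17^{8}≡57, 17^{16}≡54, 17^{32}≡5. Then 17^{43} = 17^{32+8+2+1} ≡ 5 × 57 × 5 × 17 ≡ 14 (mod 71)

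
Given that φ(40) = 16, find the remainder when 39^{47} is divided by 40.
By Euler: 39^{16} ≡ 1 (mod 40) since gcd(39, 40) = 1. 47 = 2×16 + 15. So 39^{47} ≡ 39^{15} ≡ 39 (mod 40)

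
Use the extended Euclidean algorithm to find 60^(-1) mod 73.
Extended GCD: 60(28) + 73(-23) = 1. So 60^(-1) ≡ 28 mod 73. Verify: 60 × 28 = 1680 ≡ 1 mod 73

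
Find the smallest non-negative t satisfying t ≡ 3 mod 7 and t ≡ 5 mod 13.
M = 7 × 13 = 91. M₁ = 13, y₁ ≡ 6 mod 7. M₂ = 7, y₂ ≡ 2 mod 13. t = 3×13×6 + 5×7×2 ≡ 31 mod 91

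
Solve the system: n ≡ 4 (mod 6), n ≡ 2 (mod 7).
M = 6 × 7 = 42. M₁ = 7, y₁ ≡ 1 (mod 6). M₂ = 6, y₂ ≡ 6 (mod 7). n = 4×7×1 + 2×6×6 ≡ 16 (mod 42)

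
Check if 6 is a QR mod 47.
By Euler's criterion: 6^{23} ≡ 1 mod 47. Since this equals 1, 6 is a QR.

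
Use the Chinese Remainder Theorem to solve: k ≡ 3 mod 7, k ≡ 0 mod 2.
M = 7 × 2 = 14. M₁ = 2, y₁ ≡ 4 mod 7. M₂ = 7, y₂ ≡ 1 mod 2. k = 3×2×4 + 0×7×1 ≡ 10 mod 14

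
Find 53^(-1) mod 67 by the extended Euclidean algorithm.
Extended GCD: 53(-24) + 67(19) = 1. So 53^(-1) ≡ -24 ≡ 43 mod 67. Verify: 53 × 43 = 2279 ≡ 1 mod 67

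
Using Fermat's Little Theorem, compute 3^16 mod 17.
By Fermat's Little Theorem, 3^{16} ≡ 1 mod 17 since 17 is prime and gcd(3, 17) = 1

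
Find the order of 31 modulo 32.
Powers of 31 mod 32: 31^1≡31, 31^2≡1. Order = 2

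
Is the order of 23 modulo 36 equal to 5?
Powers of 23 mod 36: 23^1≡23, 23^2≡25, 23^3≡35, 23^4≡13, 23^5≡11, 23^6≡1. 23^5≡11≢1, so ord ≠ 5. No, the actual order is 6.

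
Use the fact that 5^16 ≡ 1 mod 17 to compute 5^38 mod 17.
By Fermat: 5^{16} ≡ 1 mod 17. 38 = 2×16 + 6. So 5^{38} ≡ 5^{6} ≡ 2 mod 17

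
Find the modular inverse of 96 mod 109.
Since 109 is prime, by Fermat 96^(-1) ≡ 96^{107} ≡ 67 (mod 109). Verify: 96 × 67 = 6432 ≡ 1 (mod 109)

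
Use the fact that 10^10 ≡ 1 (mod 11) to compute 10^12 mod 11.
By Fermat: 10^{10} ≡ 1 (mod 11). So 10^{12} = 10^{10} · 10^{2} ≡ 10^{2} ≡ 1 (mod 11)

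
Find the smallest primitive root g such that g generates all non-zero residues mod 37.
g = 2. Powers: [2, 4, 8, 16, 32, 27, ...] generates all 36 non-zero residues.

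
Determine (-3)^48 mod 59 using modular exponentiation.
By repeated squaring (mod 59): (-3)^{1}≡56, (-3)^{2}≡9, (-3)^{4}≡22, (-3)^{8}≡12, (-3)^{16}≡26, (-3)^{32}≡27. Then (-3)^{48} = (-3)^{32+16} ≡ 27 × 26 ≡ 53 (mod 59)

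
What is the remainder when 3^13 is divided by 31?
By repeated squaring mod 31: 3^{1}≡3, 3^{2}≡9, 3^{4}≡19, 3^{8}≡20. Then 3^{13} = 3^{8+4+1} ≡ 20 × 19 × 3 ≡ 24 mod 31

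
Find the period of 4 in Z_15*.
Powers of 4 mod 15: 4^1≡4, 4^2≡1. Order = 2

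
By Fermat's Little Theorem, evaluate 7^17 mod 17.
By Fermat: 7^{16} ≡ 1 mod 17. So 7^{17} = 7^{16} · 7^{1} ≡ 7^{1} ≡ 7 mod 17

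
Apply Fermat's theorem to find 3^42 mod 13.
By Fermat: 3^{12} ≡ 1 mod 13. 42 = 3×12 + 6. So 3^{42} ≡ 3^{6} ≡ 1 mod 13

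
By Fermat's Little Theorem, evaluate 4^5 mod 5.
By Fermat: 4^{4} ≡ 1 mod 5. So 4^{5} = 4^{4} · 4^{1} ≡ 4^{1} ≡ 4 mod 5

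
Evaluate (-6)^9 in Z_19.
By repeated squaring mod 19: (-6)^{1}≡13, (-6)^{2}≡17, (-6)^{4}≡4, (-6)^{8}≡16. Then (-6)^{9} = (-6)^{8+1} ≡ 16 × 13 ≡ 18 mod 19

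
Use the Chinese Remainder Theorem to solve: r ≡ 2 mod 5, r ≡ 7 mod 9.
M = 5 × 9 = 45. M₁ = 9, y₁ ≡ 4 mod 5. M₂ = 5, y₂ ≡ 2 mod 9. r = 2×9×4 + 7×5×2 ≡ 7 mod 45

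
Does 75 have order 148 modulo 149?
ord_149(75) divides 148. For each prime q|148: 75^{74}≡148, 75^{4}≡28, none ≡ 1. So 75 has order 148 and is a primitive root mod 149.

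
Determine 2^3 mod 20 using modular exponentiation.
2^{3} = 8 ≡ 8 mod 20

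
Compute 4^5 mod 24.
By repeated squaring (mod 24): 4^{1}≡4, 4^{2}≡16, 4^{4}≡16. Then 4^{5} = 4^{4+1} ≡ 16 × 4 ≡ 16 (mod 24)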